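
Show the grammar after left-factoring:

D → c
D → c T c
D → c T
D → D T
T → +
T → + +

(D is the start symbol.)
Left-factoring transforms A → αβ₁ | αβ₂ into A → αA' and A' → β₁ | β₂
(α is the longest common prefix among the alternatives). Repeat until
no nonterminal has two alternatives with a common prefix.

Round 1: D has alternatives sharing prefix 'c'. Introduce D': D → c D'
  Add: D' → ε
  Add: D' → T c
  Add: D' → T

Round 2: D' has alternatives sharing prefix 'T'. Introduce D'': D' → T D''
  Add: D'' → c
  Add: D'' → ε

Round 3: T has alternatives sharing prefix '+'. Introduce T': T → + T'
  Add: T' → ε
  Add: T' → +

No remaining common prefixes — done.

Resulting grammar:
D → c D'
D' → ε
D' → T D''
D'' → c
D'' → ε
D → D T
T → + T'
T' → ε
T' → +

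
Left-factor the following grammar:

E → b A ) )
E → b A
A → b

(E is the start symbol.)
Left-factoring transforms A → αβ₁ | αβ₂ into A → αA' and A' → β₁ | β₂
(α is the longest common prefix among the alternatives). Repeat until
no nonterminal has two alternatives with a common prefix.

Round 1: E has alternatives sharing prefix 'b A'. Introduce E': E → b A E'
  Add: E' → ) )
  Add: E' → ε

No remaining common prefixes — done.

Resulting grammar:
E → b A E'
E' → ) )
E' → ε
A → b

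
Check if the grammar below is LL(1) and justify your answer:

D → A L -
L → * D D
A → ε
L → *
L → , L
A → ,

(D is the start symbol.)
A grammar is LL(1) if for each non-terminal N with multiple productions, the predict sets of those productions are pairwise disjoint, where PREDICT(N → α) = (FIRST(α) \ {ε}) ∪ (FOLLOW(N) if α ⇒* ε).

Relevant sets:
  FOLLOW(A) = { '*', ',' }

For L:
  PREDICT(L → '*' D D) = { '*' }
  PREDICT(L → '*') = { '*' }
  PREDICT(L → ',' L) = { ',' }
For A:
  PREDICT(A → ε) = { '*', ',' }
  PREDICT(A → ',') = { ',' }
D has a single production, so nothing to check there.

Conflict found: Predict set conflict for L: { '*' }
The grammar is NOT LL(1).

Answer: No. Predict set conflict for L: { '*' }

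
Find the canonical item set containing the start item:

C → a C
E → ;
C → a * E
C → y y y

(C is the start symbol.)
First, augment the grammar with C' → C
I₀ = CLOSURE({ [C' → . C] }):
  [C' → . C] has the dot before C: add [C → . a C], [C → . a * E], [C → . y y y]
No further items can be added.

I₀ = { [C → . a * E], [C → . a C], [C → . y y y], [C' → . C] }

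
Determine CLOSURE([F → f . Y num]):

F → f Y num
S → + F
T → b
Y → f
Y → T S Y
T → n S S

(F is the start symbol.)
{ [F → f . Y num], [T → . b], [T → . n S S], [Y → . T S Y], [Y → . f] }

To compute CLOSURE, for each item [A → α.Bβ] where B is a non-terminal, add [B → .γ] for all productions B → γ; repeat for the newly added items until nothing changes.

Start with: [F → f . Y num]
  [F → f . Y num] has the dot before Y: add [Y → . f], [Y → . T S Y]
  [Y → . T S Y] has the dot before T: add [T → . b], [T → . n S S]
No further items can be added.

CLOSURE = { [F → f . Y num], [T → . b], [T → . n S S], [Y → . T S Y], [Y → . f] }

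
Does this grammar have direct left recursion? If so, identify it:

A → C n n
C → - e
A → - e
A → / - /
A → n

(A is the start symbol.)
A → C n n: starts with C
C → - e: starts with '-'
A → - e: starts with '-'
A → / - /: starts with '/'
A → n: starts with n

No direct left recursion found.

Answer: No direct left recursion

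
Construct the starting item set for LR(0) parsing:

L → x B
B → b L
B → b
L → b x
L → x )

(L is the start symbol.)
First, augment the grammar with L' → L
I₀ = CLOSURE({ [L' → . L] }):
  [L' → . L] has the dot before L: add [L → . x B], [L → . b x], [L → . x )]
No further items can be added.

I₀ = { [L → . b x], [L → . x )], [L → . x B], [L' → . L] }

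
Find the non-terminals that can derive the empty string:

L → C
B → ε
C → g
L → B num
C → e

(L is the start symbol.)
A non-terminal is nullable if it can derive ε (the empty string): either it has an ε-production, or it has a production whose right-hand side consists entirely of nullable non-terminals.

ε-productions: B → ε
So B is immediately nullable.
No further non-terminal can be added: every production for the remaining non-terminals contains a terminal or a non-nullable non-terminal.
Nullable = { 'B' }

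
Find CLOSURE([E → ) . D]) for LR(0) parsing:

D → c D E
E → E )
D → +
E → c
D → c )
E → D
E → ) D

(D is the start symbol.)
Start with: [E → ) . D]
  [E → ) . D] has the dot before D: add [D → . c D E], [D → . +], [D → . c )]
No further items can be added.

CLOSURE = { [D → . +], [D → . c )], [D → . c D E], [E → ) . D] }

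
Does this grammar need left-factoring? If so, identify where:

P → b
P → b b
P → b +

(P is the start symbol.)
Left-factoring is needed when two productions for the same non-terminal
share a common prefix on the right-hand side.

Productions for P:
  P → b
  P → b b
  P → b +

Found common prefix 'b' in productions for P

Answer: Yes, P has productions with common prefix 'b'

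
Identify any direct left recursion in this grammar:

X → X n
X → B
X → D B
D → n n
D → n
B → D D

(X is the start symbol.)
Yes, X is left-recursive

X → X n: LEFT RECURSIVE (starts with X)
X → B: starts with B
X → D B: starts with D
D → n n: starts with n
D → n: starts with n
B → D D: starts with D

The grammar has direct left recursion on: X.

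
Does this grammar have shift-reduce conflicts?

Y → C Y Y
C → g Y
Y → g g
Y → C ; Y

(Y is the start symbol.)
A shift-reduce conflict occurs when an LR(0) state has both:
  - a complete (reduce) item [A → α .] (dot at the end), and
  - a shift item [B → β . c γ] (dot before a terminal).

Augment with Y' → Y and build the canonical LR(0) collection (I0 = CLOSURE({[Y' → . Y]}), then GOTO on every symbol after a dot until no new states appear). It has 10 states:
  I0: { [C → . g Y], [Y → . C ; Y], [Y → . C Y Y], [Y → . g g], [Y' → . Y] }  — shift
  I1: { [C → . g Y], [Y → . C ; Y], [Y → . C Y Y], [Y → . g g], [Y → C . ; Y], [Y → C . Y Y] }  — shift
  I2: { [Y' → Y .] }  — accept
  I3: { [C → . g Y], [C → g . Y], [Y → . C ; Y], [Y → . C Y Y], [Y → . g g], [Y → g . g] }  — shift
  I4: { [C → g Y .] }  — reduce
  I5: { [C → . g Y], [C → g . Y], [Y → . C ; Y], [Y → . C Y Y], [Y → . g g], [Y → g . g], [Y → g g .] }  — shift, reduce
  I6: { [C → . g Y], [Y → . C ; Y], [Y → . C Y Y], [Y → . g g], [Y → C ; . Y] }  — shift
  I7: { [C → . g Y], [Y → . C ; Y], [Y → . C Y Y], [Y → . g g], [Y → C Y . Y] }  — shift
  I8: { [Y → C Y Y .] }  — reduce
  I9: { [Y → C ; Y .] }  — reduce

I5 contains reduce item [Y → g g .] and shift items [C → . g Y], [Y → . g g], [Y → g . g] — shift-reduce conflict.

Answer: Yes — I5: [Y → g g .] vs [C → . g Y]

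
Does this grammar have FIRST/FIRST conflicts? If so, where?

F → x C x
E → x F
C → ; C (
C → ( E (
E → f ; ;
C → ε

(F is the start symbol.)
No FIRST/FIRST conflicts.

Productions for E:
  E → x F: FIRST = { 'x' }
  E → f ; ;: FIRST = { 'f' }
Productions for C:
  C → ; C (: FIRST = { ';' }
  C → ( E (: FIRST = { '(' }
  C → ε: FIRST = { ε }
F has only one production, so no FIRST/FIRST conflict is possible there.

All alternatives of each non-terminal have pairwise disjoint FIRST sets.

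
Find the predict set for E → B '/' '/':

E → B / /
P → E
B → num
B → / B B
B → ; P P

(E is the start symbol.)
{ '/', ';', 'num' }

PREDICT(E → B '/' '/') = (FIRST(RHS) \ {ε}) ∪ (FOLLOW(E) if ε ∈ FIRST(RHS), i.e. RHS ⇒* ε)
FIRST(B) = { '/', ';', 'num' }
FIRST(B '/' '/') = { '/', ';', 'num' }
ε ∉ FIRST(B '/' '/'), so FOLLOW(E) is not added.
PREDICT(E → B '/' '/') = { '/', ';', 'num' }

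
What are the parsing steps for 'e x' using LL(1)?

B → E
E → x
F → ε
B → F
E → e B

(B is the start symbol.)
LL(1) parsing maintains a stack (initially the start symbol over $) and the input. At each step: if the stack top is a terminal, match it against the current input token; if it is a non-terminal N, replace it with the RHS of M[N, lookahead] (the unique production whose predict set contains the lookahead).

Stack is shown with the top on the left.

Stack  Input  Action
--------------------
B $    e x $  output B → E
E $    e x $  output E → e B
e B $  e x $  match 'e'
B $    x $    output B → E
E $    x $    output E → x
x $    x $    match 'x'
$      $      accept

The string is accepted.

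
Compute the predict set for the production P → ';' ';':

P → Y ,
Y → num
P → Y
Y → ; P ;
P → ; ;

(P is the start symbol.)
PREDICT(P → ';' ';') = (FIRST(RHS) \ {ε}) ∪ (FOLLOW(P) if ε ∈ FIRST(RHS), i.e. RHS ⇒* ε)
FIRST(';' ';') = { ';' }
ε ∉ FIRST(';' ';'), so FOLLOW(P) is not added.
PREDICT(P → ';' ';') = { ';' }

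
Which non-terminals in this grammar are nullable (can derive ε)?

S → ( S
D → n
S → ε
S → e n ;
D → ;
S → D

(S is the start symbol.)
{ 'S' }

ε-productions: S → ε
So S is immediately nullable.
No further non-terminal can be added: every production for the remaining non-terminals contains a terminal or a non-nullable non-terminal.
Nullable = { 'S' }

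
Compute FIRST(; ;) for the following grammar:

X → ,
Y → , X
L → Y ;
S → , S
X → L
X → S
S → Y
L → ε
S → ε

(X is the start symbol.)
{ ';' }

To compute FIRST(; ;), process the symbols left to right:
Symbol ; is a terminal. Add ';' and stop.
FIRST(; ;) = { ';' }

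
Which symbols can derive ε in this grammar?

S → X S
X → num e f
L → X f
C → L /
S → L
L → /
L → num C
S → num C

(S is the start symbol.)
A non-terminal is nullable if it can derive ε (the empty string): either it has an ε-production, or it has a production whose right-hand side consists entirely of nullable non-terminals.

There are no ε-productions, so no non-terminal can derive ε.
No non-terminals are nullable.

Answer: None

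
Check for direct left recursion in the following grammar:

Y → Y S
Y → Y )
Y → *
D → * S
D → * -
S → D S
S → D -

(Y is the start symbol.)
Yes, Y is left-recursive

Y → Y S: LEFT RECURSIVE (starts with Y)
Y → Y ): LEFT RECURSIVE (starts with Y)
Y → *: starts with '*'
D → * S: starts with '*'
D → * -: starts with '*'
S → D S: starts with D
S → D -: starts with D

The grammar has direct left recursion on: Y.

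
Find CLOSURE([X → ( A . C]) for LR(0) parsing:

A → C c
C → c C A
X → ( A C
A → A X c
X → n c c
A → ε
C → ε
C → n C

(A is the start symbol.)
To compute CLOSURE, for each item [A → α.Bβ] where B is a non-terminal, add [B → .γ] for all productions B → γ; repeat for the newly added items until nothing changes.

Start with: [X → ( A . C]
  [X → ( A . C] has the dot before C: add [C → . c C A], [C → .], [C → . n C]
No further items can be added.

CLOSURE = { [C → . c C A], [C → . n C], [C → .], [X → ( A . C] }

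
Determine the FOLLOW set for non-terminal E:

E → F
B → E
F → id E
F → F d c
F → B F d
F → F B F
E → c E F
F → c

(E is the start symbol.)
{ $, 'c', 'd', 'id' }

E is the start symbol, so $ ∈ FOLLOW(E).
In B → E: E is at the end, add FOLLOW(B)
In F → id E: E is at the end, add FOLLOW(F)
In E → c E F: E is followed by F, add FIRST(F) \ {ε} = { 'c', 'id' }

The FOLLOW sets referred to above (computed the same way, to a fixed point):
  FOLLOW(B) = { 'c', 'id' }
  FOLLOW(F) = { $, 'c', 'd', 'id' }

Taking the union: FOLLOW(E) = { $, 'c', 'd', 'id' }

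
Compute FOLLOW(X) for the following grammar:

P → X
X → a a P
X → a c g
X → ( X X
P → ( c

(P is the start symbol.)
{ $, '(', 'a' }

In P → X: X is at the end, add FOLLOW(P)
In X → ( X X: X is followed by X, add FIRST(X) \ {ε} = { '(', 'a' }
In X → ( X X: X is at the end; this adds FOLLOW(X) to itself — nothing new

The FOLLOW sets referred to above (computed the same way, to a fixed point):
  FOLLOW(P) = { $, '(', 'a' }

Taking the union: FOLLOW(X) = { $, '(', 'a' }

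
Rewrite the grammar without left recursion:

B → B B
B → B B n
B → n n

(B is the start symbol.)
B → n n B'
B' → B B'
B' → B n B'
B' → ε

B is directly left-recursive. The standard transformation for
  A → A α₁ | ... | A α_m | β₁ | ... | β_n
is
  A  → β₁ A' | ... | β_n A'
  A' → α₁ A' | ... | α_m A' | ε

B → n n becomes B → n n B'
B → B B becomes B' → B B'
B → B B n becomes B' → B n B'
Add B' → ε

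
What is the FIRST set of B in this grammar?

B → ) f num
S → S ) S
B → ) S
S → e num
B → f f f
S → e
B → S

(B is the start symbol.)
To compute FIRST(B), examine every production with B on the left-hand side, reading each right-hand side left to right until a non-nullable symbol is reached.

FIRST sets of the other non-terminals involved (by the same procedure, iterated to a fixed point):
  FIRST(S) = { 'e' }

From B → ) f num:
  - ')' is a terminal: add ')' and stop
From B → ) S:
  - ')' is a terminal: add ')' and stop
From B → f f f:
  - f is a terminal: add 'f' and stop
From B → S:
  - S is a non-terminal: add FIRST(S) \ {ε} = { 'e' }
    S is not nullable, so stop

Collecting: FIRST(B) = { ')', 'e', 'f' }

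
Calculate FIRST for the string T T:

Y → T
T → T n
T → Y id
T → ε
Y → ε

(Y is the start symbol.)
FIRST sets of the non-terminals involved (from the grammar, by fixed-point iteration):
  FIRST(T) = { 'id', 'n', ε }

To compute FIRST(T T), process the symbols left to right:
Symbol T is a non-terminal. Add FIRST(T) \ {ε} = { 'id', 'n' }
T is nullable (ε ∈ FIRST(T)), continue to the next symbol.
Symbol T is a non-terminal. Add FIRST(T) \ {ε} = { 'id', 'n' }
T is nullable (ε ∈ FIRST(T)), continue to the next symbol.
All symbols are nullable, so ε is in the result.
FIRST(T T) = { 'id', 'n', ε }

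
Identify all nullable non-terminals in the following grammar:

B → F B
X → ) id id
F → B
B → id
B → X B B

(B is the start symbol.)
None

There are no ε-productions, so no non-terminal can derive ε.
No non-terminals are nullable.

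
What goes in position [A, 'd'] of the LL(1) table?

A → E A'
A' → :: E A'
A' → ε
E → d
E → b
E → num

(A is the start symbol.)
To find M[A, 'd'], we find productions for A where 'd' is in the predict set (PREDICT(N → α) = (FIRST(α) \ {ε}) ∪ (FOLLOW(N) if α ⇒* ε)).

Relevant sets:
  FIRST(E) = { 'b', 'd', 'num' }

A → E A': PREDICT = { 'b', 'd', 'num' }
  'd' is in predict set, so this production goes in M[A, 'd']

M[A, 'd'] = A → E A'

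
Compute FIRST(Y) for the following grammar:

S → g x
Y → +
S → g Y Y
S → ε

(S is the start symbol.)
{ '+' }

To compute FIRST(Y), examine every production with Y on the left-hand side, reading each right-hand side left to right until a non-nullable symbol is reached.

From Y → +:
  - '+' is a terminal: add '+' and stop

Collecting: FIRST(Y) = { '+' }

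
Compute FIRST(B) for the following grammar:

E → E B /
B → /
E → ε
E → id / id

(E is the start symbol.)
{ '/' }

To compute FIRST(B), examine every production with B on the left-hand side, reading each right-hand side left to right until a non-nullable symbol is reached.

From B → /:
  - '/' is a terminal: add '/' and stop

Collecting: FIRST(B) = { '/' }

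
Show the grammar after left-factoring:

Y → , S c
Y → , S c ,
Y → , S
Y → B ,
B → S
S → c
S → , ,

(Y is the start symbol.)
Y → , S Y'
Y' → c Y''
Y'' → ε
Y'' → ,
Y' → ε
Y → B ,
B → S
S → c
S → , ,

Left-factoring transforms A → αβ₁ | αβ₂ into A → αA' and A' → β₁ | β₂
(α is the longest common prefix among the alternatives). Repeat until
no nonterminal has two alternatives with a common prefix.

Round 1: Y has alternatives sharing prefix ', S'. Introduce Y': Y → , S Y'
  Add: Y' → c
  Add: Y' → c ,
  Add: Y' → ε

Round 2: Y' has alternatives sharing prefix 'c'. Introduce Y'': Y' → c Y''
  Add: Y'' → ε
  Add: Y'' → ,

No remaining common prefixes — done.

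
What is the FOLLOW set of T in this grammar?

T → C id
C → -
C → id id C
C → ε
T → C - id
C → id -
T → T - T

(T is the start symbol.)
{ $, '-' }

T is the start symbol, so $ ∈ FOLLOW(T).
In T → T - T: T is followed by '-' T, add FIRST('-' T) \ {ε} = { '-' }
In T → T - T: T is at the end; this adds FOLLOW(T) to itself — nothing new

Taking the union: FOLLOW(T) = { $, '-' }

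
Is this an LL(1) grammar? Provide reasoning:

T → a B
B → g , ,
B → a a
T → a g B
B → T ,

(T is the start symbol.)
A grammar is LL(1) if for each non-terminal N with multiple productions, the predict sets of those productions are pairwise disjoint, where PREDICT(N → α) = (FIRST(α) \ {ε}) ∪ (FOLLOW(N) if α ⇒* ε).

Relevant sets:
  FIRST(T) = { 'a' }

For T:
  PREDICT(T → a B) = { 'a' }
  PREDICT(T → a g B) = { 'a' }
For B:
  PREDICT(B → g ',' ',') = { 'g' }
  PREDICT(B → a a) = { 'a' }
  PREDICT(B → T ',') = { 'a' }

Conflict found: Predict set conflict for T: { 'a' }
The grammar is NOT LL(1).

Answer: No. Predict set conflict for T: { 'a' }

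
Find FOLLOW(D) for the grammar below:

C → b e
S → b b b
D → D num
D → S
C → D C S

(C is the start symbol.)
To compute FOLLOW(D), find every occurrence of D on a right-hand side N → α D β: add FIRST(β) \ {ε}, and if β is empty or nullable also add FOLLOW(N). Iterate to a fixed point.

In D → D num: D is followed by num, add FIRST(num) \ {ε} = { 'num' }
In C → D C S: D is followed by C S, add FIRST(C S) \ {ε} = { 'b' }

Taking the union: FOLLOW(D) = { 'b', 'num' }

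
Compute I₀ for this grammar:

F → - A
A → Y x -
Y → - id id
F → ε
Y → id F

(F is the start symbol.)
{ [F → . - A], [F → .], [F' → . F] }

First, augment the grammar with F' → F
I₀ = CLOSURE({ [F' → . F] }):
  [F' → . F] has the dot before F: add [F → . - A], [F → .]
No further items can be added.

I₀ = { [F → . - A], [F → .], [F' → . F] }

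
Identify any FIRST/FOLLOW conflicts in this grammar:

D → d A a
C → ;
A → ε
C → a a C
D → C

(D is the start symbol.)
No FIRST/FOLLOW conflicts.

A FIRST/FOLLOW conflict occurs when a non-terminal N has a nullable alternative N → β (β ⇒* ε) and another alternative N → α with FIRST(α) ∩ FOLLOW(N) ≠ ∅: on such a lookahead the parser cannot decide between expanding α and letting N vanish via β.

Nullable non-terminals: A.
A has a nullable alternative but only one production, so nothing to check.

C, D have no nullable alternative, so no FIRST/FOLLOW check is needed there.

No FIRST/FOLLOW conflicts found.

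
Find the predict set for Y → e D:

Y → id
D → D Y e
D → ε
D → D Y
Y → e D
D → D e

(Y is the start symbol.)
{ 'e' }

PREDICT(Y → e D) = (FIRST(RHS) \ {ε}) ∪ (FOLLOW(Y) if ε ∈ FIRST(RHS), i.e. RHS ⇒* ε)
FIRST(e D) = { 'e' }
ε ∉ FIRST(e D), so FOLLOW(Y) is not added.
PREDICT(Y → e D) = { 'e' }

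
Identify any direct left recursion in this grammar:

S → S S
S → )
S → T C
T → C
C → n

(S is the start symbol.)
Direct left recursion occurs when N → N α for some non-terminal N (the right-hand side begins with the left-hand side itself).

S → S S: LEFT RECURSIVE (starts with S)
S → ): starts with ')'
S → T C: starts with T
T → C: starts with C
C → n: starts with n

The grammar has direct left recursion on: S.

Answer: Yes, S is left-recursive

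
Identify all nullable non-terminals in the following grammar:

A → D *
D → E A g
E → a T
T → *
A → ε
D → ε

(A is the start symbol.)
ε-productions: A → ε, D → ε
So A, D are immediately nullable.
No further non-terminal can be added: every production for the remaining non-terminals contains a terminal or a non-nullable non-terminal.
Nullable = { 'A', 'D' }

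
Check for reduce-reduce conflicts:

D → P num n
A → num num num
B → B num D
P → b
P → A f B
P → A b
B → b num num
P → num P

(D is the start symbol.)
Augment with D' → D and build the canonical LR(0) collection (I0 = CLOSURE({[D' → . D]}), then GOTO on every symbol after a dot until no new states appear). It has 19 states:
  I0: { [A → . num num num], [D → . P num n], [D' → . D], [P → . A b], [P → . A f B], [P → . b], [P → . num P] }  — shift
  I1: { [P → A . b], [P → A . f B] }  — shift
  I2: { [D' → D .] }  — accept
  I3: { [D → P . num n] }  — shift
  I4: { [P → b .] }  — reduce
  I5: { [A → . num num num], [A → num . num num], [P → . A b], [P → . A f B], [P → . b], [P → . num P], [P → num . P] }  — shift
  I6: { [P → num P .] }  — reduce
  I7: { [A → . num num num], [A → num . num num], [A → num num . num], [P → . A b], [P → . A f B], [P → . b], [P → . num P], [P → num . P] }  — shift
  I8: { [A → . num num num], [A → num . num num], [A → num num . num], [A → num num num .], [P → . A b], [P → . A f B], [P → . b], [P → . num P], [P → num . P] }  — shift, reduce
  I9: { [D → P num . n] }  — shift
  I10: { [D → P num n .] }  — reduce
  I11: { [P → A b .] }  — reduce
  I12: { [B → . B num D], [B → . b num num], [P → A f . B] }  — shift
  I13: { [B → B . num D], [P → A f B .] }  — shift, reduce
  I14: { [B → b . num num] }  — shift
  I15: { [B → b num . num] }  — shift
  I16: { [B → b num num .] }  — reduce
  I17: { [A → . num num num], [B → B num . D], [D → . P num n], [P → . A b], [P → . A f B], [P → . b], [P → . num P] }  — shift
  I18: { [B → B num D .] }  — reduce

No state contains more than one complete item.

Answer: No reduce-reduce conflicts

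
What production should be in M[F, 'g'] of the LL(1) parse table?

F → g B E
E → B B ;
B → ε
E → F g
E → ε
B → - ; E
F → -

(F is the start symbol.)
F → g B E

To find M[F, 'g'], we find productions for F where 'g' is in the predict set (PREDICT(N → α) = (FIRST(α) \ {ε}) ∪ (FOLLOW(N) if α ⇒* ε)).

F → g B E: PREDICT = { 'g' }
  'g' is in predict set, so this production goes in M[F, 'g']
F → -: PREDICT = { '-' }

M[F, 'g'] = F → g B E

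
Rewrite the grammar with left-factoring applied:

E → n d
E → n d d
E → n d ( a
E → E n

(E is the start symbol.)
Left-factoring transforms A → αβ₁ | αβ₂ into A → αA' and A' → β₁ | β₂
(α is the longest common prefix among the alternatives). Repeat until
no nonterminal has two alternatives with a common prefix.

Round 1: E has alternatives sharing prefix 'n d'. Introduce E': E → n d E'
  Add: E' → ε
  Add: E' → d
  Add: E' → ( a

No remaining common prefixes — done.

Resulting grammar:
E → n d E'
E' → ε
E' → d
E' → ( a
E → E n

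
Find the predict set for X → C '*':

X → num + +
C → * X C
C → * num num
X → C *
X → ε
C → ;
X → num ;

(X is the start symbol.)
PREDICT(X → C '*') = (FIRST(RHS) \ {ε}) ∪ (FOLLOW(X) if ε ∈ FIRST(RHS), i.e. RHS ⇒* ε)
FIRST(C) = { '*', ';' }
FIRST(C '*') = { '*', ';' }
ε ∉ FIRST(C '*'), so FOLLOW(X) is not added.
PREDICT(X → C '*') = { '*', ';' }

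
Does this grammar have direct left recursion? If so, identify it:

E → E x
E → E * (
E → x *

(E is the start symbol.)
E → E x: LEFT RECURSIVE (starts with E)
E → E * (: LEFT RECURSIVE (starts with E)
E → x *: starts with x

The grammar has direct left recursion on: E.

Answer: Yes, E is left-recursive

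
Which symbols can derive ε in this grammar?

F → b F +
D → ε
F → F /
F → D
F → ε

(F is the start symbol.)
{ 'D', 'F' }

A non-terminal is nullable if it can derive ε (the empty string): either it has an ε-production, or it has a production whose right-hand side consists entirely of nullable non-terminals.

ε-productions: D → ε, F → ε
So D, F are immediately nullable.
Every non-terminal is now nullable.
Nullable = { 'D', 'F' }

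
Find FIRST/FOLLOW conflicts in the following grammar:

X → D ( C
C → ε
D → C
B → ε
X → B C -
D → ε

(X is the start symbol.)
No FIRST/FOLLOW conflicts.

A FIRST/FOLLOW conflict occurs when a non-terminal N has a nullable alternative N → β (β ⇒* ε) and another alternative N → α with FIRST(α) ∩ FOLLOW(N) ≠ ∅: on such a lookahead the parser cannot decide between expanding α and letting N vanish via β.

Nullable non-terminals: B, C, D.
FIRST sets used below: FIRST(C) = { ε }
B has a nullable alternative but only one production, so nothing to check.
C has a nullable alternative but only one production, so nothing to check.

D: nullable alternative(s) D → C, D → ε; FOLLOW(D) = { '(' }
  D → C: FIRST \ {ε} = { } — disjoint from FOLLOW(D)
  D → ε: FIRST \ {ε} = { } — disjoint from FOLLOW(D)

X has no nullable alternative, so no FIRST/FOLLOW check is needed there.

No FIRST/FOLLOW conflicts found.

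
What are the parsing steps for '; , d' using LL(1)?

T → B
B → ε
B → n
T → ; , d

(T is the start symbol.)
LL(1) parsing maintains a stack (initially the start symbol over $) and the input. At each step: if the stack top is a terminal, match it against the current input token; if it is a non-terminal N, replace it with the RHS of M[N, lookahead] (the unique production whose predict set contains the lookahead).

Stack is shown with the top on the left.

Stack    Input    Action
------------------------
T $      ; , d $  output T → ; , d
; , d $  ; , d $  match ';'
, d $    , d $    match ','
d $      d $      match 'd'
$        $        accept

The string is accepted.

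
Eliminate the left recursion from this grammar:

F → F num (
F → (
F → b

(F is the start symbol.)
F → ( F'
F → b F'
F' → num ( F'
F' → ε

F is directly left-recursive. The standard transformation for
  A → A α₁ | ... | A α_m | β₁ | ... | β_n
is
  A  → β₁ A' | ... | β_n A'
  A' → α₁ A' | ... | α_m A' | ε

F → ( becomes F → ( F'
F → b becomes F → b F'
F → F num ( becomes F' → num ( F'
Add F' → ε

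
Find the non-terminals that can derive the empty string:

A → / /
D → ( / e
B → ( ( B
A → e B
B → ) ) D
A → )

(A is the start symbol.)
A non-terminal is nullable if it can derive ε (the empty string): either it has an ε-production, or it has a production whose right-hand side consists entirely of nullable non-terminals.

There are no ε-productions, so no non-terminal can derive ε.
No non-terminals are nullable.

Answer: None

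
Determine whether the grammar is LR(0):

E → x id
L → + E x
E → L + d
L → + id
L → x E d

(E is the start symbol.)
Yes, the grammar is LR(0)

Augment with E' → E and build the canonical LR(0) collection (I0 = CLOSURE({[E' → . E]}), then GOTO on every symbol after a dot until no new states appear). It has 13 states:
  I0: { [E → . L + d], [E → . x id], [E' → . E], [L → . + E x], [L → . + id], [L → . x E d] }  — shift
  I1: { [E → . L + d], [E → . x id], [L → + . E x], [L → + . id], [L → . + E x], [L → . + id], [L → . x E d] }  — shift
  I2: { [E' → E .] }  — accept
  I3: { [E → L . + d] }  — shift
  I4: { [E → . L + d], [E → . x id], [E → x . id], [L → . + E x], [L → . + id], [L → . x E d], [L → x . E d] }  — shift
  I5: { [L → x E . d] }  — shift
  I6: { [E → x id .] }  — reduce
  I7: { [L → x E d .] }  — reduce
  I8: { [E → L + . d] }  — shift
  I9: { [E → L + d .] }  — reduce
  I10: { [L → + E . x] }  — shift
  I11: { [L → + id .] }  — reduce
  I12: { [L → + E x .] }  — reduce

Every state is either a pure shift/goto state or contains exactly one complete item and nothing to shift — no conflicts. The grammar is LR(0).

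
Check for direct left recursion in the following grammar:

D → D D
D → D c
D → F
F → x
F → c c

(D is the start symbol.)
Yes, D is left-recursive

Direct left recursion occurs when N → N α for some non-terminal N (the right-hand side begins with the left-hand side itself).

D → D D: LEFT RECURSIVE (starts with D)
D → D c: LEFT RECURSIVE (starts with D)
D → F: starts with F
F → x: starts with x
F → c c: starts with c

The grammar has direct left recursion on: D.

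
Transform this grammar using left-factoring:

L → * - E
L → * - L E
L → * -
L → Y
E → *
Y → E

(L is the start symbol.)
Left-factoring transforms A → αβ₁ | αβ₂ into A → αA' and A' → β₁ | β₂
(α is the longest common prefix among the alternatives). Repeat until
no nonterminal has two alternatives with a common prefix.

Round 1: L has alternatives sharing prefix '* -'. Introduce L': L → * - L'
  Add: L' → E
  Add: L' → L E
  Add: L' → ε

No remaining common prefixes — done.

Resulting grammar:
L → * - L'
L' → E
L' → L E
L' → ε
L → Y
E → *
Y → E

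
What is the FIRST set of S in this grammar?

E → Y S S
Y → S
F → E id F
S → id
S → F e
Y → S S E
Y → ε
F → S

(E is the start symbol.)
{ 'id' }

FIRST sets of the other non-terminals involved (by the same procedure, iterated to a fixed point):
  FIRST(F) = { 'id' }

From S → id:
  - id is a terminal: add 'id' and stop
From S → F e:
  - F is a non-terminal: add FIRST(F) \ {ε} = { 'id' }
    F is not nullable, so stop

Collecting: FIRST(S) = { 'id' }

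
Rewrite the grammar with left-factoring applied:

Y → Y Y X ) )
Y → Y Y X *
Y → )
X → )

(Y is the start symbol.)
Left-factoring transforms A → αβ₁ | αβ₂ into A → αA' and A' → β₁ | β₂
(α is the longest common prefix among the alternatives). Repeat until
no nonterminal has two alternatives with a common prefix.

Round 1: Y has alternatives sharing prefix 'Y Y X'. Introduce Y': Y → Y Y X Y'
  Add: Y' → ) )
  Add: Y' → *

No remaining common prefixes — done.

Resulting grammar:
Y → Y Y X Y'
Y' → ) )
Y' → *
Y → )
X → )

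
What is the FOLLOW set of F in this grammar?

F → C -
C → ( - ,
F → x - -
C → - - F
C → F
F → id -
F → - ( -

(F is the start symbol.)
To compute FOLLOW(F), find every occurrence of F on a right-hand side N → α F β: add FIRST(β) \ {ε}, and if β is empty or nullable also add FOLLOW(N). Iterate to a fixed point.

F is the start symbol, so $ ∈ FOLLOW(F).
In C → - - F: F is at the end, add FOLLOW(C)
In C → F: F is at the end, add FOLLOW(C)

The FOLLOW sets referred to above (computed the same way, to a fixed point):
  FOLLOW(C) = { '-' }

Taking the union: FOLLOW(F) = { $, '-' }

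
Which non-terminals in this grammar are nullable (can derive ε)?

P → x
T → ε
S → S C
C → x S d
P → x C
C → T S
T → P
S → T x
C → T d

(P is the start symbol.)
A non-terminal is nullable if it can derive ε (the empty string): either it has an ε-production, or it has a production whose right-hand side consists entirely of nullable non-terminals.

ε-productions: T → ε
So T is immediately nullable.
No further non-terminal can be added: every production for the remaining non-terminals contains a terminal or a non-nullable non-terminal.
Nullable = { 'T' }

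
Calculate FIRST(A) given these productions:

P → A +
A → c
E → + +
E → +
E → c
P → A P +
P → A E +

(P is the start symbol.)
To compute FIRST(A), examine every production with A on the left-hand side, reading each right-hand side left to right until a non-nullable symbol is reached.

From A → c:
  - c is a terminal: add 'c' and stop

Collecting: FIRST(A) = { 'c' }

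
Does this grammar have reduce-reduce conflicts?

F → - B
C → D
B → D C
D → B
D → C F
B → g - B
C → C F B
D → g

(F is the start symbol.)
Yes — I3: [D → B .] vs [F → - B .]; I8: [B → g - B .] vs [D → B .]; I12: [C → C F B .] vs [D → B .]

A reduce-reduce conflict occurs when an LR(0) state has two complete items [A → α .] and [B → β .] — both call for a reduction, and with no lookahead the parser cannot choose between them.

Augment with F' → F and build the canonical LR(0) collection (I0 = CLOSURE({[F' → . F]}), then GOTO on every symbol after a dot until no new states appear). It has 13 states:
  I0: { [F → . - B], [F' → . F] }  — shift
  I1: { [B → . D C], [B → . g - B], [C → . C F B], [C → . D], [D → . B], [D → . C F], [D → . g], [F → - . B] }  — shift
  I2: { [F' → F .] }  — accept
  I3: { [D → B .], [F → - B .] }  — 2 reduces
  I4: { [C → C . F B], [D → C . F], [F → . - B] }  — shift
  I5: { [B → . D C], [B → . g - B], [B → D . C], [C → . C F B], [C → . D], [C → D .], [D → . B], [D → . C F], [D → . g] }  — shift, reduce
  I6: { [B → g . - B], [D → g .] }  — shift, reduce
  I7: { [B → . D C], [B → . g - B], [B → g - . B], [C → . C F B], [C → . D], [D → . B], [D → . C F], [D → . g] }  — shift
  I8: { [B → g - B .], [D → B .] }  — 2 reduces
  I9: { [D → B .] }  — reduce
  I10: { [B → D C .], [C → C . F B], [D → C . F], [F → . - B] }  — shift, reduce
  I11: { [B → . D C], [B → . g - B], [C → . C F B], [C → . D], [C → C F . B], [D → . B], [D → . C F], [D → . g], [D → C F .] }  — shift, reduce
  I12: { [C → C F B .], [D → B .] }  — 2 reduces

I3 contains complete items [D → B .], [F → - B .] — reduce-reduce conflict.
I8 contains complete items [B → g - B .], [D → B .] — reduce-reduce conflict.
I12 contains complete items [C → C F B .], [D → B .] — reduce-reduce conflict.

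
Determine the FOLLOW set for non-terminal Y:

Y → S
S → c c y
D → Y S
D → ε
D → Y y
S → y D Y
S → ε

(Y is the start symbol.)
Y is the start symbol, so $ ∈ FOLLOW(Y).
In D → Y S: Y is followed by S, add FIRST(S) \ {ε} = { 'c', 'y' }
  S is nullable, so also add FOLLOW(D)
In D → Y y: Y is followed by y, add FIRST(y) \ {ε} = { 'y' }
In S → y D Y: Y is at the end, add FOLLOW(S)

The FOLLOW sets referred to above (computed the same way, to a fixed point):
  FOLLOW(D) = { $, 'c', 'y' }
  FOLLOW(S) = { $, 'c', 'y' }

Taking the union: FOLLOW(Y) = { $, 'c', 'y' }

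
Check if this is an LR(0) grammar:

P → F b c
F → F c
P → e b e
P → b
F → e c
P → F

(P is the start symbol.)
No. Shift-reduce conflict between [P → F .] and [F → F . c]

A grammar is LR(0) if no state in the canonical LR(0) collection has:
  - both a shift item (dot before a terminal) and a complete item (shift-reduce conflict), or
  - two or more complete items (reduce-reduce conflict; the accept item [P' → P .] counts as a complete item here).

Augment with P' → P and build the canonical LR(0) collection (I0 = CLOSURE({[P' → . P]}), then GOTO on every symbol after a dot until no new states appear). It has 11 states:
  I0: { [F → . F c], [F → . e c], [P → . F b c], [P → . F], [P → . b], [P → . e b e], [P' → . P] }  — shift
  I1: { [F → F . c], [P → F . b c], [P → F .] }  — shift, reduce
  I2: { [P' → P .] }  — accept
  I3: { [P → b .] }  — reduce
  I4: { [F → e . c], [P → e . b e] }  — shift
  I5: { [P → e b . e] }  — shift
  I6: { [F → e c .] }  — reduce
  I7: { [P → e b e .] }  — reduce
  I8: { [P → F b . c] }  — shift
  I9: { [F → F c .] }  — reduce
  I10: { [P → F b c .] }  — reduce

Conflict in state I1:
  Shift-reduce conflict between [P → F .] and [F → F . c]
So the grammar is NOT LR(0).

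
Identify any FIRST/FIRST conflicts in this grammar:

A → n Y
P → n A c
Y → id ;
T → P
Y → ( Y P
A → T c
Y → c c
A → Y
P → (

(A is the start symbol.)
A FIRST/FIRST conflict occurs when two productions N → α and N → β for the same non-terminal have FIRST(α) ∩ FIRST(β) ≠ ∅ (with ε ∈ FIRST of a nullable right-hand side, so two nullable alternatives also conflict).

FIRST sets of the non-terminals at (or reachable through a nullable prefix from) the front of some alternative:
  FIRST(T) = { '(', 'n' }
  FIRST(Y) = { '(', 'c', 'id' }

Productions for A:
  A → n Y: FIRST = { 'n' }
  A → T c: FIRST = { '(', 'n' }
  A → Y: FIRST = { '(', 'c', 'id' }
Productions for P:
  P → n A c: FIRST = { 'n' }
  P → (: FIRST = { '(' }
Productions for Y:
  Y → id ;: FIRST = { 'id' }
  Y → ( Y P: FIRST = { '(' }
  Y → c c: FIRST = { 'c' }
T has only one production, so no FIRST/FIRST conflict is possible there.

Conflict for A: A → n Y and A → T c
  Overlap: { 'n' }
Conflict for A: A → T c and A → Y
  Overlap: { '(' }

Answer: Yes. A → n Y / A → T c on { 'n' }; A → T c / A → Y on { '(' }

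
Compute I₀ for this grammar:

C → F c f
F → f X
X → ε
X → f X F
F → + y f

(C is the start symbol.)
First, augment the grammar with C' → C
I₀ = CLOSURE({ [C' → . C] }):
  [C' → . C] has the dot before C: add [C → . F c f]
  [C → . F c f] has the dot before F: add [F → . f X], [F → . + y f]
No further items can be added.

I₀ = { [C → . F c f], [C' → . C], [F → . + y f], [F → . f X] }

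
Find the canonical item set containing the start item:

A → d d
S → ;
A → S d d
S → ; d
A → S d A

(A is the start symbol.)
{ [A → . S d A], [A → . S d d], [A → . d d], [A' → . A], [S → . ; d], [S → . ;] }

First, augment the grammar with A' → A
I₀ = CLOSURE({ [A' → . A] }):
  [A' → . A] has the dot before A: add [A → . d d], [A → . S d d], [A → . S d A]
  [A → . S d d] has the dot before S: add [S → . ;], [S → . ; d]
No further items can be added.

I₀ = { [A → . S d A], [A → . S d d], [A → . d d], [A' → . A], [S → . ; d], [S → . ;] }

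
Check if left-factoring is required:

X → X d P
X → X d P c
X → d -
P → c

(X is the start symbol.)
Left-factoring is needed when two productions for the same non-terminal
share a common prefix on the right-hand side.

Productions for X:
  X → X d P
  X → X d P c
  X → d -

Found common prefix 'X d P' in productions for X

Answer: Yes, X has productions with common prefix 'X d P'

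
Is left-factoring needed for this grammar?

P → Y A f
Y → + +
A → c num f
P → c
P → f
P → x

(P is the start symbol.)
Left-factoring is needed when two productions for the same non-terminal
share a common prefix on the right-hand side.

Productions for P:
  P → Y A f
  P → c
  P → f
  P → x

No common prefixes found.

Answer: No, left-factoring is not needed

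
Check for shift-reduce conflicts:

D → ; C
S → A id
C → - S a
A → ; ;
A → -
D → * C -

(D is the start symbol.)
No shift-reduce conflicts

Augment with D' → D and build the canonical LR(0) collection (I0 = CLOSURE({[D' → . D]}), then GOTO on every symbol after a dot until no new states appear). It has 15 states:
  I0: { [D → . * C -], [D → . ; C], [D' → . D] }  — shift
  I1: { [C → . - S a], [D → * . C -] }  — shift
  I2: { [C → . - S a], [D → ; . C] }  — shift
  I3: { [D' → D .] }  — accept
  I4: { [A → . -], [A → . ; ;], [C → - . S a], [S → . A id] }  — shift
  I5: { [D → ; C .] }  — reduce
  I6: { [A → - .] }  — reduce
  I7: { [A → ; . ;] }  — shift
  I8: { [S → A . id] }  — shift
  I9: { [C → - S . a] }  — shift
  I10: { [C → - S a .] }  — reduce
  I11: { [S → A id .] }  — reduce
  I12: { [A → ; ; .] }  — reduce
  I13: { [D → * C . -] }  — shift
  I14: { [D → * C - .] }  — reduce

No state contains both a complete item and a shift item.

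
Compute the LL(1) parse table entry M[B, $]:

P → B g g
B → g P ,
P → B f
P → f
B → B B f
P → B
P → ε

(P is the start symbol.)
To find M[B, $], we find productions for B where $ is in the predict set (PREDICT(N → α) = (FIRST(α) \ {ε}) ∪ (FOLLOW(N) if α ⇒* ε)).

Relevant sets:
  FIRST(B) = { 'g' }

B → g P ,: PREDICT = { 'g' }
B → B B f: PREDICT = { 'g' }

M[B, $] is empty (no production applies)

Answer: Empty (error entry)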